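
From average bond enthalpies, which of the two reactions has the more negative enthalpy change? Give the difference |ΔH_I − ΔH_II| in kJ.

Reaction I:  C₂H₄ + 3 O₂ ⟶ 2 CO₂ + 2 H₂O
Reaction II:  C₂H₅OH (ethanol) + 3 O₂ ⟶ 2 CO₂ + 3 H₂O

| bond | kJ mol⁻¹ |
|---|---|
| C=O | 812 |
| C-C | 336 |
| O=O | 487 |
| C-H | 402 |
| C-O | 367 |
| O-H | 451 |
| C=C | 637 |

Reaction I:
  Bonds broken (reactants):
    C-H: 4 × 402 = 1608
    C=C: 1 × 637 = 637
    O=O: 3 × 487 = 1461
    Σ(broken) = 3706 kJ
  Bonds formed (products):
    C=O: 4 × 812 = 3248
    O-H: 4 × 451 = 1804
    Σ(formed) = 5052 kJ
  ΔH_I = 3706 − 5052 = −1346 kJ
Reaction II:
  Bonds broken (reactants):
    C-C: 1 × 336 = 336
    C-H: 5 × 402 = 2010
    C-O: 1 × 367 = 367
    O-H: 1 × 451 = 451
    O=O: 3 × 487 = 1461
    Σ(broken) = 4625 kJ
  Bonds formed (products):
    C=O: 4 × 812 = 3248
    O-H: 6 × 451 = 2706
    Σ(formed) = 5954 kJ
  ΔH_II = 4625 − 5954 = −1329 kJ
ΔH_I − ΔH_II = −17 kJ, so reaction I has the more negative ΔH; |ΔH_I − ΔH_II| = 17 kJ.

Reaction I, by 17 kJ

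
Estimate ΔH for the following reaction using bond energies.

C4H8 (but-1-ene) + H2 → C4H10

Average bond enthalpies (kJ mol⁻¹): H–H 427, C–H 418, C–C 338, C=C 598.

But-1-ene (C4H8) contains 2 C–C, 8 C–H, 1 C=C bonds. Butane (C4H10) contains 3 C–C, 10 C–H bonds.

Bonds broken (reactants):
  C–C: 2 × 338 = 676
  C–H: 8 × 418 = 3344
  C=C: 1 × 598 = 598
  H–H: 1 × 427 = 427
  Σ(broken) = 5045 kJ
Bonds formed (products):
  C–C: 3 × 338 = 1014
  C–H: 10 × 418 = 4180
  Σ(formed) = 5194 kJ
ΔH = Σ(broken) − Σ(formed) = 5045 − 5194 = −149 kJ

ΔH ≈ −149 kJ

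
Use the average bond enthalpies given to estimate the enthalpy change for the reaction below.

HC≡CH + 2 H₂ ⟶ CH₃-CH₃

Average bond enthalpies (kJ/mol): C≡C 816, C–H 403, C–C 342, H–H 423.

Bonds broken (reactants):
  C≡C: 1 × 816 = 816
  C–H: 2 × 403 = 806
  H–H: 2 × 423 = 846
  Σ(broken) = 2468 kJ
Bonds formed (products):
  C–C: 1 × 342 = 342
  C–H: 6 × 403 = 2418
  Σ(formed) = 2760 kJ
ΔH = Σ(broken) − Σ(formed) = 2468 − 2760 = −292 kJ

ΔH ≈ −292 kJ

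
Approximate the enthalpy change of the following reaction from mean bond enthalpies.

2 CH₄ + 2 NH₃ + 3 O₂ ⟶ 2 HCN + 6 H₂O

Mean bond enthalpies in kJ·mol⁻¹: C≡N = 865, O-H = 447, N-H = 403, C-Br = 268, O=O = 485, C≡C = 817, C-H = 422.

Bonds broken (reactants):
  C-H: 8 × 422 = 3376
  N-H: 6 × 403 = 2418
  O=O: 3 × 485 = 1455
  Σ(broken) = 7249 kJ
Bonds formed (products):
  C≡N: 2 × 865 = 1730
  C-H: 2 × 422 = 844
  O-H: 12 × 447 = 5364
  Σ(formed) = 7938 kJ
ΔH = Σ(broken) − Σ(formed) = 7249 − 7938 = −689 kJ

ΔH ≈ −689 kJ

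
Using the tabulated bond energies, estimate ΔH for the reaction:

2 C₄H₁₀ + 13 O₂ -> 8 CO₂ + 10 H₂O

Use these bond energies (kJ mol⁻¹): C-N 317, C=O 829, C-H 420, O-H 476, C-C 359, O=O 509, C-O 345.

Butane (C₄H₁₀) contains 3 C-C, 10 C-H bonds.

Bonds broken (reactants):
  C-C: 6 × 359 = 2154
  C-H: 20 × 420 = 8400
  O=O: 13 × 509 = 6617
  Σ(broken) = 17171 kJ
Bonds formed (products):
  C=O: 16 × 829 = 13264
  O-H: 20 × 476 = 9520
  Σ(formed) = 22784 kJ
ΔH = Σ(broken) − Σ(formed) = 17171 − 22784 = −5613 kJ

ΔH ≈ −5613 kJ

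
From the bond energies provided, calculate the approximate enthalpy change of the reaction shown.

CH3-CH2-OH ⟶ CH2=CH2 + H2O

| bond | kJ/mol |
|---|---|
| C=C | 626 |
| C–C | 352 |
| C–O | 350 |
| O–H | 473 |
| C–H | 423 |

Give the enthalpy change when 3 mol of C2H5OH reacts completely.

ΔH = +78 kJ

Bonds broken (reactants):
  C–C: 1 × 352 = 352
  C–H: 5 × 423 = 2115
  C–O: 1 × 350 = 350
  O–H: 1 × 473 = 473
  Σ(broken) = 3290 kJ
Bonds formed (products):
  C–H: 4 × 423 = 1692
  C=C: 1 × 626 = 626
  O–H: 2 × 473 = 946
  Σ(formed) = 3264 kJ
ΔH = Σ(broken) − Σ(formed) = 3290 − 3264 = +26 kJ
For 3× the reaction as written: 3 × (+26) = +78 kJ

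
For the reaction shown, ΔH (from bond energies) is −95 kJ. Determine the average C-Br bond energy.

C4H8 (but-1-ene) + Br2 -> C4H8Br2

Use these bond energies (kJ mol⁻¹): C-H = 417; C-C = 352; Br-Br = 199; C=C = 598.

Let D be the C-Br bond energy.
Σ(broken) = 1×199 + 2×352 + 8×417 + 1×598 = 4837
Σ(formed) = 2×D + 3×352 + 8×417 = 4392 + 2D
ΔH = Σ(broken) − Σ(formed) = (4837) − (4392 + 2D) = +445 − 2D
Setting this equal to −95 kJ gives 2D = 540, so D = 270 kJ/mol.

D(C-Br) ≈ 270 kJ/mol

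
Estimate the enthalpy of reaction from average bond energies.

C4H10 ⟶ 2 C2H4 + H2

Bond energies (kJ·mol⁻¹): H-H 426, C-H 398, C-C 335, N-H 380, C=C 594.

ΔH ≈ +187 kJ

Bonds broken (reactants):
  C-C: 3 × 335 = 1005
  C-H: 10 × 398 = 3980
  Σ(broken) = 4985 kJ
Bonds formed (products):
  C-H: 8 × 398 = 3184
  C=C: 2 × 594 = 1188
  H-H: 1 × 426 = 426
  Σ(formed) = 4798 kJ
ΔH = Σ(broken) − Σ(formed) = 4985 − 4798 = +187 kJ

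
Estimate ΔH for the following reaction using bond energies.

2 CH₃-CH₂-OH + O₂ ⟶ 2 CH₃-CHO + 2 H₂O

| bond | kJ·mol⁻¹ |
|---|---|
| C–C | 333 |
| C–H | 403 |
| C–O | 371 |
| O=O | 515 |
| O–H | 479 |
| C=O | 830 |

ΔH ≈ −555 kJ

Bonds broken (reactants):
  C–C: 2 × 333 = 666
  C–H: 10 × 403 = 4030
  C–O: 2 × 371 = 742
  O–H: 2 × 479 = 958
  O=O: 1 × 515 = 515
  Σ(broken) = 6911 kJ
Bonds formed (products):
  C–C: 2 × 333 = 666
  C–H: 8 × 403 = 3224
  C=O: 2 × 830 = 1660
  O–H: 4 × 479 = 1916
  Σ(formed) = 7466 kJ
ΔH = Σ(broken) − Σ(formed) = 6911 − 7466 = −555 kJ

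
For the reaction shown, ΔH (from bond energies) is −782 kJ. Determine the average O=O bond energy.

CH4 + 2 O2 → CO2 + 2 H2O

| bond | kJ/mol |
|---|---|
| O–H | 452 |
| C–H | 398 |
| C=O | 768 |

D(O=O) ≈ 485 kJ/mol

Let D be the O=O bond energy.
Σ(broken) = 4×398 + 2×D = 1592 + 2D
Σ(formed) = 2×768 + 4×452 = 3344
ΔH = Σ(broken) − Σ(formed) = (1592 + 2D) − (3344) = −1752 + 2D
Setting this equal to −782 kJ gives 2D = 970, so D = 485 kJ/mol.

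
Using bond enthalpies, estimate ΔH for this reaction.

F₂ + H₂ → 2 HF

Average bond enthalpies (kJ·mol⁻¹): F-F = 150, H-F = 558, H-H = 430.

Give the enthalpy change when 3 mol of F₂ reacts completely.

Bonds broken (reactants):
  F-F: 1 × 150 = 150
  H-H: 1 × 430 = 430
  Σ(broken) = 580 kJ
Bonds formed (products):
  H-F: 2 × 558 = 1116
  Σ(formed) = 1116 kJ
ΔH = Σ(broken) − Σ(formed) = 580 − 1116 = −536 kJ
For 3× the reaction as written: 3 × (−536) = −1608 kJ

ΔH = −1608 kJ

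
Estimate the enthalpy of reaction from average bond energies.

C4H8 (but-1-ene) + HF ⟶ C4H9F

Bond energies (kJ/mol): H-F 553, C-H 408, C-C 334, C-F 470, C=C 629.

ΔH ≈ −30 kJ

Bonds broken (reactants):
  C-C: 2 × 334 = 668
  C-H: 8 × 408 = 3264
  C=C: 1 × 629 = 629
  H-F: 1 × 553 = 553
  Σ(broken) = 5114 kJ
Bonds formed (products):
  C-C: 3 × 334 = 1002
  C-F: 1 × 470 = 470
  C-H: 9 × 408 = 3672
  Σ(formed) = 5144 kJ
ΔH = Σ(broken) − Σ(formed) = 5114 − 5144 = −30 kJ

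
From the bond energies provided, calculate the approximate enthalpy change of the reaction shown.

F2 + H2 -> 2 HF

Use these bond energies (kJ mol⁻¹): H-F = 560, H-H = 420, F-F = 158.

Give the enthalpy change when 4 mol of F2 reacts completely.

ΔH = −2168 kJ

Bonds broken (reactants):
  F-F: 1 × 158 = 158
  H-H: 1 × 420 = 420
  Σ(broken) = 578 kJ
Bonds formed (products):
  H-F: 2 × 560 = 1120
  Σ(formed) = 1120 kJ
ΔH = Σ(broken) − Σ(formed) = 578 − 1120 = −542 kJ
For 4× the reaction as written: 4 × (−542) = −2168 kJ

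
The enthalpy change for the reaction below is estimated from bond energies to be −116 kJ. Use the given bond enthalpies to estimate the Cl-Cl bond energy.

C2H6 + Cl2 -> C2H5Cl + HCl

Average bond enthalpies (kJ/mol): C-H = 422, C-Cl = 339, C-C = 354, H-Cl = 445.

D(Cl-Cl) ≈ 246 kJ/mol

Let D be the Cl-Cl bond energy.
Σ(broken) = 1×354 + 6×422 + 1×D = 2886 + D
Σ(formed) = 1×354 + 1×339 + 5×422 + 1×445 = 3248
ΔH = Σ(broken) − Σ(formed) = (2886 + D) − (3248) = −362 + D
Setting this equal to −116 kJ gives D = 246 kJ/mol.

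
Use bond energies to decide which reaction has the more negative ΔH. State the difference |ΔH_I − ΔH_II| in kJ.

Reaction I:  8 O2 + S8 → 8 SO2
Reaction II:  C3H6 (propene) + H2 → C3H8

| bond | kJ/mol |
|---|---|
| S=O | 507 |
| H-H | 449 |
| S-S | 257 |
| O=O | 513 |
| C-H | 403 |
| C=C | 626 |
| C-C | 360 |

Reaction I, by 1861 kJ

Reaction I:
  Bonds broken (reactants):
    O=O: 8 × 513 = 4104
    S-S: 8 × 257 = 2056
    Σ(broken) = 6160 kJ
  Bonds formed (products):
    S=O: 16 × 507 = 8112
    Σ(formed) = 8112 kJ
  ΔH_I = 6160 − 8112 = −1952 kJ
Reaction II:
  Bonds broken (reactants):
    C-C: 1 × 360 = 360
    C-H: 6 × 403 = 2418
    C=C: 1 × 626 = 626
    H-H: 1 × 449 = 449
    Σ(broken) = 3853 kJ
  Bonds formed (products):
    C-C: 2 × 360 = 720
    C-H: 8 × 403 = 3224
    Σ(formed) = 3944 kJ
  ΔH_II = 3853 − 3944 = −91 kJ
ΔH_I − ΔH_II = −1861 kJ, so reaction I has the more negative ΔH; |ΔH_I − ΔH_II| = 1861 kJ.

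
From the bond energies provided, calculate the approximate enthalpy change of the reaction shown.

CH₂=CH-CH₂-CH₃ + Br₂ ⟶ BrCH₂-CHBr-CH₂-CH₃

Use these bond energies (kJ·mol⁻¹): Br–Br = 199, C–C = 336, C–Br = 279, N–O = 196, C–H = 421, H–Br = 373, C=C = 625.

Bonds broken (reactants):
  Br–Br: 1 × 199 = 199
  C–C: 2 × 336 = 672
  C–H: 8 × 421 = 3368
  C=C: 1 × 625 = 625
  Σ(broken) = 4864 kJ
Bonds formed (products):
  C–Br: 2 × 279 = 558
  C–C: 3 × 336 = 1008
  C–H: 8 × 421 = 3368
  Σ(formed) = 4934 kJ
ΔH = Σ(broken) − Σ(formed) = 4864 − 4934 = −70 kJ

ΔH ≈ −70 kJ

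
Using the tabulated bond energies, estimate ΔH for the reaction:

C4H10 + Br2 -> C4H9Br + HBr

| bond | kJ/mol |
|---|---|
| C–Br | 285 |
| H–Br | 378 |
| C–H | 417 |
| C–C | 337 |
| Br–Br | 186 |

Bonds broken (reactants):
  Br–Br: 1 × 186 = 186
  C–C: 3 × 337 = 1011
  C–H: 10 × 417 = 4170
  Σ(broken) = 5367 kJ
Bonds formed (products):
  C–Br: 1 × 285 = 285
  C–C: 3 × 337 = 1011
  C–H: 9 × 417 = 3753
  H–Br: 1 × 378 = 378
  Σ(formed) = 5427 kJ
ΔH = Σ(broken) − Σ(formed) = 5367 − 5427 = −60 kJ

ΔH ≈ −60 kJ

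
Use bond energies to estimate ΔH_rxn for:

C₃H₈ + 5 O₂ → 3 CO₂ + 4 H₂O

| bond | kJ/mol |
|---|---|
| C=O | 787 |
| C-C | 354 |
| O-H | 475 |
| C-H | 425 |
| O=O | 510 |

ΔH ≈ −1864 kJ

Bonds broken (reactants):
  C-C: 2 × 354 = 708
  C-H: 8 × 425 = 3400
  O=O: 5 × 510 = 2550
  Σ(broken) = 6658 kJ
Bonds formed (products):
  C=O: 6 × 787 = 4722
  O-H: 8 × 475 = 3800
  Σ(formed) = 8522 kJ
ΔH = Σ(broken) − Σ(formed) = 6658 − 8522 = −1864 kJ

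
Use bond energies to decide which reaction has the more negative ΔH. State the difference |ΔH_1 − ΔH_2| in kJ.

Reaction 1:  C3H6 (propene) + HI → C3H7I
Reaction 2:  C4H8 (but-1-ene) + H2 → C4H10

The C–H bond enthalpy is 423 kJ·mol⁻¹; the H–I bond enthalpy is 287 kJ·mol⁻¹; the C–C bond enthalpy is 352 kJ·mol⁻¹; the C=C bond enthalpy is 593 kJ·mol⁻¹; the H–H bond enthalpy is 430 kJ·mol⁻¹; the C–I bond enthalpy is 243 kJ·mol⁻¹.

Reaction 2, by 37 kJ

Reaction 1:
  Bonds broken (reactants):
    C–C: 1 × 352 = 352
    C–H: 6 × 423 = 2538
    C=C: 1 × 593 = 593
    H–I: 1 × 287 = 287
    Σ(broken) = 3770 kJ
  Bonds formed (products):
    C–C: 2 × 352 = 704
    C–H: 7 × 423 = 2961
    C–I: 1 × 243 = 243
    Σ(formed) = 3908 kJ
  ΔH_1 = 3770 − 3908 = −138 kJ
Reaction 2:
  Bonds broken (reactants):
    C–C: 2 × 352 = 704
    C–H: 8 × 423 = 3384
    C=C: 1 × 593 = 593
    H–H: 1 × 430 = 430
    Σ(broken) = 5111 kJ
  Bonds formed (products):
    C–C: 3 × 352 = 1056
    C–H: 10 × 423 = 4230
    Σ(formed) = 5286 kJ
  ΔH_2 = 5111 − 5286 = −175 kJ
ΔH_1 − ΔH_2 = +37 kJ, so reaction 2 has the more negative ΔH; |ΔH_1 − ΔH_2| = 37 kJ.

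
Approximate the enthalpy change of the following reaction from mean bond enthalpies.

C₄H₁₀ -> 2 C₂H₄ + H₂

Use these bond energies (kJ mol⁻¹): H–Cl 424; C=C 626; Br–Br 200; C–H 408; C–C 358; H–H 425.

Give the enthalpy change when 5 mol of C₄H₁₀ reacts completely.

Bonds broken (reactants):
  C–C: 3 × 358 = 1074
  C–H: 10 × 408 = 4080
  Σ(broken) = 5154 kJ
Bonds formed (products):
  C–H: 8 × 408 = 3264
  C=C: 2 × 626 = 1252
  H–H: 1 × 425 = 425
  Σ(formed) = 4941 kJ
ΔH = Σ(broken) − Σ(formed) = 5154 − 4941 = +213 kJ
For 5× the reaction as written: 5 × (+213) = +1065 kJ

ΔH = +1065 kJ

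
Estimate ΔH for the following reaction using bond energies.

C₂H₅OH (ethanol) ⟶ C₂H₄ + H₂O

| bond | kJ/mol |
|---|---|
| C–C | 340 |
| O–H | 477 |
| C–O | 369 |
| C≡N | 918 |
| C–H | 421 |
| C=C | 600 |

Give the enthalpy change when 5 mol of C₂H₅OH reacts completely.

Bonds broken (reactants):
  C–C: 1 × 340 = 340
  C–H: 5 × 421 = 2105
  C–O: 1 × 369 = 369
  O–H: 1 × 477 = 477
  Σ(broken) = 3291 kJ
Bonds formed (products):
  C–H: 4 × 421 = 1684
  C=C: 1 × 600 = 600
  O–H: 2 × 477 = 954
  Σ(formed) = 3238 kJ
ΔH = Σ(broken) − Σ(formed) = 3291 − 3238 = +53 kJ
For 5× the reaction as written: 5 × (+53) = +265 kJ

ΔH = +265 kJ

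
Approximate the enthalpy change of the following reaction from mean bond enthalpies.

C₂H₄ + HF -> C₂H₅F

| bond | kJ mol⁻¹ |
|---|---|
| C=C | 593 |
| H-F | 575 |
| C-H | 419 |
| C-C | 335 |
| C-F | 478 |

ΔH ≈ −64 kJ

Bonds broken (reactants):
  C-H: 4 × 419 = 1676
  C=C: 1 × 593 = 593
  H-F: 1 × 575 = 575
  Σ(broken) = 2844 kJ
Bonds formed (products):
  C-C: 1 × 335 = 335
  C-F: 1 × 478 = 478
  C-H: 5 × 419 = 2095
  Σ(formed) = 2908 kJ
ΔH = Σ(broken) − Σ(formed) = 2844 − 2908 = −64 kJ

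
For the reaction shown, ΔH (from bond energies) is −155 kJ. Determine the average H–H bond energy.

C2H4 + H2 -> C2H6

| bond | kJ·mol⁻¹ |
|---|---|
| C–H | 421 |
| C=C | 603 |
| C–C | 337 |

D(H–H) ≈ 421 kJ/mol

Let D be the H–H bond energy.
Σ(broken) = 4×421 + 1×603 + 1×D = 2287 + D
Σ(formed) = 1×337 + 6×421 = 2863
ΔH = Σ(broken) − Σ(formed) = (2287 + D) − (2863) = −576 + D
Setting this equal to −155 kJ gives D = 421 kJ/mol.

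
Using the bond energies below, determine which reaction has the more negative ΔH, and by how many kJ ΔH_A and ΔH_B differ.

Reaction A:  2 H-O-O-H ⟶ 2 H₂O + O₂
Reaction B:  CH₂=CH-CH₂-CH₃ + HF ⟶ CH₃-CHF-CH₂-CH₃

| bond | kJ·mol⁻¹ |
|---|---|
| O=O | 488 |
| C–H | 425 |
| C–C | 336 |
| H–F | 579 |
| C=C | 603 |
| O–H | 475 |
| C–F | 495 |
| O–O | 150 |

Reaction A:
  Bonds broken (reactants):
    O–H: 4 × 475 = 1900
    O–O: 2 × 150 = 300
    Σ(broken) = 2200 kJ
  Bonds formed (products):
    O–H: 4 × 475 = 1900
    O=O: 1 × 488 = 488
    Σ(formed) = 2388 kJ
  ΔH_A = 2200 − 2388 = −188 kJ
Reaction B:
  Bonds broken (reactants):
    C–C: 2 × 336 = 672
    C–H: 8 × 425 = 3400
    C=C: 1 × 603 = 603
    H–F: 1 × 579 = 579
    Σ(broken) = 5254 kJ
  Bonds formed (products):
    C–C: 3 × 336 = 1008
    C–F: 1 × 495 = 495
    C–H: 9 × 425 = 3825
    Σ(formed) = 5328 kJ
  ΔH_B = 5254 − 5328 = −74 kJ
ΔH_A − ΔH_B = −114 kJ, so reaction A has the more negative ΔH; |ΔH_A − ΔH_B| = 114 kJ.

Reaction A, by 114 kJ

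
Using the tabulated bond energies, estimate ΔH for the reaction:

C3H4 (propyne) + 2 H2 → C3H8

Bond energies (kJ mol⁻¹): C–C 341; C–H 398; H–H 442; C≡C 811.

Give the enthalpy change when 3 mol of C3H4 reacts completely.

ΔH = −714 kJ

Bonds broken (reactants):
  C≡C: 1 × 811 = 811
  C–C: 1 × 341 = 341
  C–H: 4 × 398 = 1592
  H–H: 2 × 442 = 884
  Σ(broken) = 3628 kJ
Bonds formed (products):
  C–C: 2 × 341 = 682
  C–H: 8 × 398 = 3184
  Σ(formed) = 3866 kJ
ΔH = Σ(broken) − Σ(formed) = 3628 − 3866 = −238 kJ
For 3× the reaction as written: 3 × (−238) = −714 kJ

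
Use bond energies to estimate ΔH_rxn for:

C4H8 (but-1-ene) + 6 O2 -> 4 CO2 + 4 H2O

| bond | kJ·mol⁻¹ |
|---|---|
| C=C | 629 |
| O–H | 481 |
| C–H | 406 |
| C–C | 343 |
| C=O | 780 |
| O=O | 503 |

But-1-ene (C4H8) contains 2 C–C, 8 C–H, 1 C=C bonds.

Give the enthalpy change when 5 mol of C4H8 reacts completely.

ΔH = −12535 kJ

Bonds broken (reactants):
  C–C: 2 × 343 = 686
  C–H: 8 × 406 = 3248
  C=C: 1 × 629 = 629
  O=O: 6 × 503 = 3018
  Σ(broken) = 7581 kJ
Bonds formed (products):
  C=O: 8 × 780 = 6240
  O–H: 8 × 481 = 3848
  Σ(formed) = 10088 kJ
ΔH = Σ(broken) − Σ(formed) = 7581 − 10088 = −2507 kJ
For 5× the reaction as written: 5 × (−2507) = −12535 kJ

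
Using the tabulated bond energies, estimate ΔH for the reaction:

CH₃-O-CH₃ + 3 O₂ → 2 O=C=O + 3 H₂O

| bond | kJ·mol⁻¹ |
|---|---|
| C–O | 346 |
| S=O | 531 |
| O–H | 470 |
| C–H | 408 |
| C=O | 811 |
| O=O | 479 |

ΔH ≈ −1487 kJ

Bonds broken (reactants):
  C–H: 6 × 408 = 2448
  C–O: 2 × 346 = 692
  O=O: 3 × 479 = 1437
  Σ(broken) = 4577 kJ
Bonds formed (products):
  C=O: 4 × 811 = 3244
  O–H: 6 × 470 = 2820
  Σ(formed) = 6064 kJ
ΔH = Σ(broken) − Σ(formed) = 4577 − 6064 = −1487 kJ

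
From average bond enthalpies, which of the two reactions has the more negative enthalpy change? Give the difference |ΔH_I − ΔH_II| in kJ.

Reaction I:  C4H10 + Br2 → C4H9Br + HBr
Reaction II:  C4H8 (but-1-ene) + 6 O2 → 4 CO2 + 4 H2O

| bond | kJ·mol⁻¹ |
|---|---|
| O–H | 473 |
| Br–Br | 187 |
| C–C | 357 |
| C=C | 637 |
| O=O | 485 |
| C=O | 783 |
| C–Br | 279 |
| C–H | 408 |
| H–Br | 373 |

Reaction II, by 2466 kJ

Reaction I:
  Bonds broken (reactants):
    Br–Br: 1 × 187 = 187
    C–C: 3 × 357 = 1071
    C–H: 10 × 408 = 4080
    Σ(broken) = 5338 kJ
  Bonds formed (products):
    C–Br: 1 × 279 = 279
    C–C: 3 × 357 = 1071
    C–H: 9 × 408 = 3672
    H–Br: 1 × 373 = 373
    Σ(formed) = 5395 kJ
  ΔH_I = 5338 − 5395 = −57 kJ
Reaction II:
  Bonds broken (reactants):
    C–C: 2 × 357 = 714
    C–H: 8 × 408 = 3264
    C=C: 1 × 637 = 637
    O=O: 6 × 485 = 2910
    Σ(broken) = 7525 kJ
  Bonds formed (products):
    C=O: 8 × 783 = 6264
    O–H: 8 × 473 = 3784
    Σ(formed) = 10048 kJ
  ΔH_II = 7525 − 10048 = −2523 kJ
ΔH_I − ΔH_II = +2466 kJ, so reaction II has the more negative ΔH; |ΔH_I − ΔH_II| = 2466 kJ.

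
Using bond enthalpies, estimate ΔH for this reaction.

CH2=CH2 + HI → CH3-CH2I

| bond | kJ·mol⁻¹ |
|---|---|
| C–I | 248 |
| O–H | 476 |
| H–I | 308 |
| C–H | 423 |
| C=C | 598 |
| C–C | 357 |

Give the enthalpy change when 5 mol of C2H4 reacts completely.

Bonds broken (reactants):
  C–H: 4 × 423 = 1692
  C=C: 1 × 598 = 598
  H–I: 1 × 308 = 308
  Σ(broken) = 2598 kJ
Bonds formed (products):
  C–C: 1 × 357 = 357
  C–H: 5 × 423 = 2115
  C–I: 1 × 248 = 248
  Σ(formed) = 2720 kJ
ΔH = Σ(broken) − Σ(formed) = 2598 − 2720 = −122 kJ
For 5× the reaction as written: 5 × (−122) = −610 kJ

ΔH = −610 kJ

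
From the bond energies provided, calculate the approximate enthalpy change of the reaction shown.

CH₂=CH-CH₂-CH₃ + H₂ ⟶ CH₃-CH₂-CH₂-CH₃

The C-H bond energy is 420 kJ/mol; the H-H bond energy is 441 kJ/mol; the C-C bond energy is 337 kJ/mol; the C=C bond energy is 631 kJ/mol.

Bonds broken (reactants):
  C-C: 2 × 337 = 674
  C-H: 8 × 420 = 3360
  C=C: 1 × 631 = 631
  H-H: 1 × 441 = 441
  Σ(broken) = 5106 kJ
Bonds formed (products):
  C-C: 3 × 337 = 1011
  C-H: 10 × 420 = 4200
  Σ(formed) = 5211 kJ
ΔH = Σ(broken) − Σ(formed) = 5106 − 5211 = −105 kJ

ΔH ≈ −105 kJ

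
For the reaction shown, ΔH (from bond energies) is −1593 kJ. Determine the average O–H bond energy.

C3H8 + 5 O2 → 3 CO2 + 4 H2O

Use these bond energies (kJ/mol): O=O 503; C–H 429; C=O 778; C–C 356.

Let D be the O–H bond energy.
Σ(broken) = 2×356 + 8×429 + 5×503 = 6659
Σ(formed) = 6×778 + 8×D = 4668 + 8D
ΔH = Σ(broken) − Σ(formed) = (6659) − (4668 + 8D) = +1991 − 8D
Setting this equal to −1593 kJ gives 8D = 3584, so D = 448 kJ/mol.

D(O–H) ≈ 448 kJ/mol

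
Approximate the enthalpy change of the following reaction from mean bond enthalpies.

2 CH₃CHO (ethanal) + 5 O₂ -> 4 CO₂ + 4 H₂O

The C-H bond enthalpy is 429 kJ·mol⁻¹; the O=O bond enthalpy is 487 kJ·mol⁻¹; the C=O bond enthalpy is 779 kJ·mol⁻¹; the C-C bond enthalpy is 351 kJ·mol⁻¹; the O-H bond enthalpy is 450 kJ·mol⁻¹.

Bonds broken (reactants):
  C-C: 2 × 351 = 702
  C-H: 8 × 429 = 3432
  C=O: 2 × 779 = 1558
  O=O: 5 × 487 = 2435
  Σ(broken) = 8127 kJ
Bonds formed (products):
  C=O: 8 × 779 = 6232
  O-H: 8 × 450 = 3600
  Σ(formed) = 9832 kJ
ΔH = Σ(broken) − Σ(formed) = 8127 − 9832 = −1705 kJ

ΔH ≈ −1705 kJ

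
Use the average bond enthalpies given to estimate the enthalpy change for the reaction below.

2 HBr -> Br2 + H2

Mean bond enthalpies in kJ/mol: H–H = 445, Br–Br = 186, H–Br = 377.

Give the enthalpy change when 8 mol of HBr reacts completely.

Bonds broken (reactants):
  H–Br: 2 × 377 = 754
  Σ(broken) = 754 kJ
Bonds formed (products):
  Br–Br: 1 × 186 = 186
  H–H: 1 × 445 = 445
  Σ(formed) = 631 kJ
ΔH = Σ(broken) − Σ(formed) = 754 − 631 = +123 kJ
For 4× the reaction as written: 4 × (+123) = +492 kJ

ΔH = +492 kJ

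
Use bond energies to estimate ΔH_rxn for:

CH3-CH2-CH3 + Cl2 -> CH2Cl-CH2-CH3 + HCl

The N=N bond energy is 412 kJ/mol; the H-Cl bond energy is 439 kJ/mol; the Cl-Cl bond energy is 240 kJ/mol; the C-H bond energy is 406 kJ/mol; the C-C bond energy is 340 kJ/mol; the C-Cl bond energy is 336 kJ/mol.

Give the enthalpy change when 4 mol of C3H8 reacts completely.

Bonds broken (reactants):
  C-C: 2 × 340 = 680
  C-H: 8 × 406 = 3248
  Cl-Cl: 1 × 240 = 240
  Σ(broken) = 4168 kJ
Bonds formed (products):
  C-C: 2 × 340 = 680
  C-Cl: 1 × 336 = 336
  C-H: 7 × 406 = 2842
  H-Cl: 1 × 439 = 439
  Σ(formed) = 4297 kJ
ΔH = Σ(broken) − Σ(formed) = 4168 − 4297 = −129 kJ
For 4× the reaction as written: 4 × (−129) = −516 kJ

ΔH = −516 kJ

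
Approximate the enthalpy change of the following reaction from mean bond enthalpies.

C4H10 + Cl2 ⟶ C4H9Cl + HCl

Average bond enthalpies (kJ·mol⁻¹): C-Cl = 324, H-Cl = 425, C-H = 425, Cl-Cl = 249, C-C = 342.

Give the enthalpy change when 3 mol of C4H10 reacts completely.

ΔH = −225 kJ

Bonds broken (reactants):
  C-C: 3 × 342 = 1026
  C-H: 10 × 425 = 4250
  Cl-Cl: 1 × 249 = 249
  Σ(broken) = 5525 kJ
Bonds formed (products):
  C-C: 3 × 342 = 1026
  C-Cl: 1 × 324 = 324
  C-H: 9 × 425 = 3825
  H-Cl: 1 × 425 = 425
  Σ(formed) = 5600 kJ
ΔH = Σ(broken) − Σ(formed) = 5525 − 5600 = −75 kJ
For 3× the reaction as written: 3 × (−75) = −225 kJ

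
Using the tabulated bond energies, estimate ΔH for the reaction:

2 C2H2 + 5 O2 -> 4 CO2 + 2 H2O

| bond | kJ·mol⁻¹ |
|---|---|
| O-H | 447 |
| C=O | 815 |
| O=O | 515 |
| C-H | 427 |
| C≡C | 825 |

ΔH ≈ −2375 kJ

Bonds broken (reactants):
  C≡C: 2 × 825 = 1650
  C-H: 4 × 427 = 1708
  O=O: 5 × 515 = 2575
  Σ(broken) = 5933 kJ
Bonds formed (products):
  C=O: 8 × 815 = 6520
  O-H: 4 × 447 = 1788
  Σ(formed) = 8308 kJ
ΔH = Σ(broken) − Σ(formed) = 5933 − 8308 = −2375 kJ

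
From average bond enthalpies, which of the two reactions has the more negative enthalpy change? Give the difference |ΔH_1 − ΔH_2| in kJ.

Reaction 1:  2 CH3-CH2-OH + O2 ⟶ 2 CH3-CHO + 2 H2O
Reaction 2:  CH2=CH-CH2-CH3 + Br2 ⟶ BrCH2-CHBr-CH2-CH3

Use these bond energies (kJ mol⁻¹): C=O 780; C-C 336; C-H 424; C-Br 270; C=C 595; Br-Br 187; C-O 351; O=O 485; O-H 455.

Reaction 1:
  Bonds broken (reactants):
    C-C: 2 × 336 = 672
    C-H: 10 × 424 = 4240
    C-O: 2 × 351 = 702
    O-H: 2 × 455 = 910
    O=O: 1 × 485 = 485
    Σ(broken) = 7009 kJ
  Bonds formed (products):
    C-C: 2 × 336 = 672
    C-H: 8 × 424 = 3392
    C=O: 2 × 780 = 1560
    O-H: 4 × 455 = 1820
    Σ(formed) = 7444 kJ
  ΔH_1 = 7009 − 7444 = −435 kJ
Reaction 2:
  Bonds broken (reactants):
    Br-Br: 1 × 187 = 187
    C-C: 2 × 336 = 672
    C-H: 8 × 424 = 3392
    C=C: 1 × 595 = 595
    Σ(broken) = 4846 kJ
  Bonds formed (products):
    C-Br: 2 × 270 = 540
    C-C: 3 × 336 = 1008
    C-H: 8 × 424 = 3392
    Σ(formed) = 4940 kJ
  ΔH_2 = 4846 − 4940 = −94 kJ
ΔH_1 − ΔH_2 = −341 kJ, so reaction 1 has the more negative ΔH; |ΔH_1 − ΔH_2| = 341 kJ.

Reaction 1, by 341 kJ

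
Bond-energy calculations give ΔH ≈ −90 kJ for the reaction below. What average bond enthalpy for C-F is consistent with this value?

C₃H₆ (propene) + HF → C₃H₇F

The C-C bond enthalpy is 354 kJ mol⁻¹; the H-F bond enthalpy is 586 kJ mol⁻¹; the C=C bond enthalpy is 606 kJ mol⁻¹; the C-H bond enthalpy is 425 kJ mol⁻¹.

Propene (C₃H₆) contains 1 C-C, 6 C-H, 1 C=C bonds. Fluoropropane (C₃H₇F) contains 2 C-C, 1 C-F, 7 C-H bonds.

D(C-F) ≈ 503 kJ/mol

Let D be the C-F bond energy.
Σ(broken) = 1×354 + 6×425 + 1×606 + 1×586 = 4096
Σ(formed) = 2×354 + 1×D + 7×425 = 3683 + D
ΔH = Σ(broken) − Σ(formed) = (4096) − (3683 + D) = +413 − D
Setting this equal to −90 kJ gives D = 503 kJ/mol.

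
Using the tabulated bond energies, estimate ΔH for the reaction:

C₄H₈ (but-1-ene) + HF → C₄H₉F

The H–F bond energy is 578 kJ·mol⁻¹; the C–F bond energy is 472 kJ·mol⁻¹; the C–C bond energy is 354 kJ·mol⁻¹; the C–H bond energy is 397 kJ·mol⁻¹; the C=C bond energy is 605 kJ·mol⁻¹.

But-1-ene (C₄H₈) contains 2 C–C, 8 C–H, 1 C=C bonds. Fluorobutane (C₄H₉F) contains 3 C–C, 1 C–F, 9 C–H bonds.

ΔH ≈ −40 kJ

Bonds broken (reactants):
  C–C: 2 × 354 = 708
  C–H: 8 × 397 = 3176
  C=C: 1 × 605 = 605
  H–F: 1 × 578 = 578
  Σ(broken) = 5067 kJ
Bonds formed (products):
  C–C: 3 × 354 = 1062
  C–F: 1 × 472 = 472
  C–H: 9 × 397 = 3573
  Σ(formed) = 5107 kJ
ΔH = Σ(broken) − Σ(formed) = 5067 − 5107 = −40 kJ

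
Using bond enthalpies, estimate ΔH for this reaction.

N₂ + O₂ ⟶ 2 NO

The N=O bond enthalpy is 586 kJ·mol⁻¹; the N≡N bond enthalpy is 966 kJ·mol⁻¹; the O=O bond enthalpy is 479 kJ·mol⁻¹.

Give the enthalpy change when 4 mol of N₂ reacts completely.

Bonds broken (reactants):
  N≡N: 1 × 966 = 966
  O=O: 1 × 479 = 479
  Σ(broken) = 1445 kJ
Bonds formed (products):
  N=O: 2 × 586 = 1172
  Σ(formed) = 1172 kJ
ΔH = Σ(broken) − Σ(formed) = 1445 − 1172 = +273 kJ
For 4× the reaction as written: 4 × (+273) = +1092 kJ

ΔH = +1092 kJ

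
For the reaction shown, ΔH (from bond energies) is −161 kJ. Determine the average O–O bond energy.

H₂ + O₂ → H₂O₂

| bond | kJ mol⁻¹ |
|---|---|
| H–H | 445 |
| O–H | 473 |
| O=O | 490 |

D(O–O) ≈ 150 kJ/mol

Let D be the O–O bond energy.
Σ(broken) = 1×445 + 1×490 = 935
Σ(formed) = 2×473 + 1×D = 946 + D
ΔH = Σ(broken) − Σ(formed) = (935) − (946 + D) = −11 − D
Setting this equal to −161 kJ gives D = 150 kJ/mol.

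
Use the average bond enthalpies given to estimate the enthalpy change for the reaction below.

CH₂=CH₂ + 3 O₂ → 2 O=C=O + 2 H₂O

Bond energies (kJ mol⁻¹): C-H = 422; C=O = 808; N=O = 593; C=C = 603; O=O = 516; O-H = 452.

ΔH ≈ −1201 kJ

Bonds broken (reactants):
  C-H: 4 × 422 = 1688
  C=C: 1 × 603 = 603
  O=O: 3 × 516 = 1548
  Σ(broken) = 3839 kJ
Bonds formed (products):
  C=O: 4 × 808 = 3232
  O-H: 4 × 452 = 1808
  Σ(formed) = 5040 kJ
ΔH = Σ(broken) − Σ(formed) = 3839 − 5040 = −1201 kJ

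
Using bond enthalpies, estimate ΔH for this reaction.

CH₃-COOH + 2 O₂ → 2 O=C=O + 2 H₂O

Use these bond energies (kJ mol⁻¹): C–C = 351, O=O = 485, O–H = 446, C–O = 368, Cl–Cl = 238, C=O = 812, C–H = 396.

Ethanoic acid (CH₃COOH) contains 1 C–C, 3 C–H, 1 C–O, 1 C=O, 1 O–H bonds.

Bonds broken (reactants):
  C–C: 1 × 351 = 351
  C–H: 3 × 396 = 1188
  C–O: 1 × 368 = 368
  C=O: 1 × 812 = 812
  O–H: 1 × 446 = 446
  O=O: 2 × 485 = 970
  Σ(broken) = 4135 kJ
Bonds formed (products):
  C=O: 4 × 812 = 3248
  O–H: 4 × 446 = 1784
  Σ(formed) = 5032 kJ
ΔH = Σ(broken) − Σ(formed) = 4135 − 5032 = −897 kJ

ΔH ≈ −897 kJ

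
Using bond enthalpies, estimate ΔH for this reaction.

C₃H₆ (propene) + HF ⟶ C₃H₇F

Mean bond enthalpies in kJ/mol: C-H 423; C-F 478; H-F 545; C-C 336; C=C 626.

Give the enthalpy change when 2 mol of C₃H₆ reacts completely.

Bonds broken (reactants):
  C-C: 1 × 336 = 336
  C-H: 6 × 423 = 2538
  C=C: 1 × 626 = 626
  H-F: 1 × 545 = 545
  Σ(broken) = 4045 kJ
Bonds formed (products):
  C-C: 2 × 336 = 672
  C-F: 1 × 478 = 478
  C-H: 7 × 423 = 2961
  Σ(formed) = 4111 kJ
ΔH = Σ(broken) − Σ(formed) = 4045 − 4111 = −66 kJ
For 2× the reaction as written: 2 × (−66) = −132 kJ

ΔH = −132 kJ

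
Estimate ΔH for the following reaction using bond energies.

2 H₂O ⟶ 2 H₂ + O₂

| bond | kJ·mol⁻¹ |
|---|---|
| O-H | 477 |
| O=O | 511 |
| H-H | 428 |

Bonds broken (reactants):
  O-H: 4 × 477 = 1908
  Σ(broken) = 1908 kJ
Bonds formed (products):
  H-H: 2 × 428 = 856
  O=O: 1 × 511 = 511
  Σ(formed) = 1367 kJ
ΔH = Σ(broken) − Σ(formed) = 1908 − 1367 = +541 kJ

ΔH ≈ +541 kJ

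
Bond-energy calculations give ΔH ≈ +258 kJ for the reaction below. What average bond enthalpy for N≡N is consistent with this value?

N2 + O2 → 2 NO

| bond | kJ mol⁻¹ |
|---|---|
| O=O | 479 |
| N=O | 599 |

D(N≡N) ≈ 977 kJ/mol

Let D be the N≡N bond energy.
Σ(broken) = 1×D + 1×479 = 479 + D
Σ(formed) = 2×599 = 1198
ΔH = Σ(broken) − Σ(formed) = (479 + D) − (1198) = −719 + D
Setting this equal to +258 kJ gives D = 977 kJ/mol.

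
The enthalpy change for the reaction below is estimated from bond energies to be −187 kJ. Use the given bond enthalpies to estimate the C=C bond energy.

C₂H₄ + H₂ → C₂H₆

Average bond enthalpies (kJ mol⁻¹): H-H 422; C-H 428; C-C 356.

Let D be the C=C bond energy.
Σ(broken) = 4×428 + 1×D + 1×422 = 2134 + D
Σ(formed) = 1×356 + 6×428 = 2924
ΔH = Σ(broken) − Σ(formed) = (2134 + D) − (2924) = −790 + D
Setting this equal to −187 kJ gives D = 603 kJ/mol.

D(C=C) ≈ 603 kJ/mol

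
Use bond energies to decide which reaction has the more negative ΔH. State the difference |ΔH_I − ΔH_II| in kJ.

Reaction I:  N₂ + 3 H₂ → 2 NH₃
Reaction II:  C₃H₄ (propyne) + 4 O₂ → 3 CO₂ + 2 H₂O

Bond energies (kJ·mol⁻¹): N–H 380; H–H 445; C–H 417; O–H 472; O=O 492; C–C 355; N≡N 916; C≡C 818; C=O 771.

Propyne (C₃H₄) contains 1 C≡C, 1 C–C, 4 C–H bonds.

Reaction II, by 1676 kJ

Reaction I:
  Bonds broken (reactants):
    H–H: 3 × 445 = 1335
    N≡N: 1 × 916 = 916
    Σ(broken) = 2251 kJ
  Bonds formed (products):
    N–H: 6 × 380 = 2280
    Σ(formed) = 2280 kJ
  ΔH_I = 2251 − 2280 = −29 kJ
Reaction II:
  Bonds broken (reactants):
    C≡C: 1 × 818 = 818
    C–C: 1 × 355 = 355
    C–H: 4 × 417 = 1668
    O=O: 4 × 492 = 1968
    Σ(broken) = 4809 kJ
  Bonds formed (products):
    C=O: 6 × 771 = 4626
    O–H: 4 × 472 = 1888
    Σ(formed) = 6514 kJ
  ΔH_II = 4809 − 6514 = −1705 kJ
ΔH_I − ΔH_II = +1676 kJ, so reaction II has the more negative ΔH; |ΔH_I − ΔH_II| = 1676 kJ.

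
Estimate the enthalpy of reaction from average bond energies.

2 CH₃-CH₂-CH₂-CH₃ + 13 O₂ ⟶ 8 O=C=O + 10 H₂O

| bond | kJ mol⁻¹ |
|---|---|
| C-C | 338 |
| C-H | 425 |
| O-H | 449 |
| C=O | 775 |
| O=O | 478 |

ΔH ≈ −4638 kJ

Bonds broken (reactants):
  C-C: 6 × 338 = 2028
  C-H: 20 × 425 = 8500
  O=O: 13 × 478 = 6214
  Σ(broken) = 16742 kJ
Bonds formed (products):
  C=O: 16 × 775 = 12400
  O-H: 20 × 449 = 8980
  Σ(formed) = 21380 kJ
ΔH = Σ(broken) − Σ(formed) = 16742 − 21380 = −4638 kJ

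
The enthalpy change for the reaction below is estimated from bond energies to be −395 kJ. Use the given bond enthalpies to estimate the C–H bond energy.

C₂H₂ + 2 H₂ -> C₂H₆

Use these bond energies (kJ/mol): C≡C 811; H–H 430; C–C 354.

D(C–H) ≈ 428 kJ/mol

Let D be the C–H bond energy.
Σ(broken) = 1×811 + 2×D + 2×430 = 1671 + 2D
Σ(formed) = 1×354 + 6×D = 354 + 6D
ΔH = Σ(broken) − Σ(formed) = (1671 + 2D) − (354 + 6D) = +1317 − 4D
Setting this equal to −395 kJ gives 4D = 1712, so D = 428 kJ/mol.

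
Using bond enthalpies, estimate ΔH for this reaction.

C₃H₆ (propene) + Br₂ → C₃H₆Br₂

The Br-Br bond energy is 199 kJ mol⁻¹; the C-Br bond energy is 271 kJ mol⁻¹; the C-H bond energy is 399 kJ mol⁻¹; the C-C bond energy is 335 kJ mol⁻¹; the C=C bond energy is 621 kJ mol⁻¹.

Bonds broken (reactants):
  Br-Br: 1 × 199 = 199
  C-C: 1 × 335 = 335
  C-H: 6 × 399 = 2394
  C=C: 1 × 621 = 621
  Σ(broken) = 3549 kJ
Bonds formed (products):
  C-Br: 2 × 271 = 542
  C-C: 2 × 335 = 670
  C-H: 6 × 399 = 2394
  Σ(formed) = 3606 kJ
ΔH = Σ(broken) − Σ(formed) = 3549 − 3606 = −57 kJ

ΔH ≈ −57 kJ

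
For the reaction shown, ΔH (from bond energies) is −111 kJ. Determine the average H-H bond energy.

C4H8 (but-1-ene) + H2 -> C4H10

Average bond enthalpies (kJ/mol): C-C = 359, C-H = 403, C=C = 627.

Let D be the H-H bond energy.
Σ(broken) = 2×359 + 8×403 + 1×627 + 1×D = 4569 + D
Σ(formed) = 3×359 + 10×403 = 5107
ΔH = Σ(broken) − Σ(formed) = (4569 + D) − (5107) = −538 + D
Setting this equal to −111 kJ gives D = 427 kJ/mol.

D(H-H) ≈ 427 kJ/mol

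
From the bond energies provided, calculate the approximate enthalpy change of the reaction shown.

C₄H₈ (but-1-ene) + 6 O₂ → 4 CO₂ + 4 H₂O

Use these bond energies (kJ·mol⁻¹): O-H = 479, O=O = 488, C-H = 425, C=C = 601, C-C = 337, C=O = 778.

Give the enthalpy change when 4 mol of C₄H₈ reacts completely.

Bonds broken (reactants):
  C-C: 2 × 337 = 674
  C-H: 8 × 425 = 3400
  C=C: 1 × 601 = 601
  O=O: 6 × 488 = 2928
  Σ(broken) = 7603 kJ
Bonds formed (products):
  C=O: 8 × 778 = 6224
  O-H: 8 × 479 = 3832
  Σ(formed) = 10056 kJ
ΔH = Σ(broken) − Σ(formed) = 7603 − 10056 = −2453 kJ
For 4× the reaction as written: 4 × (−2453) = −9812 kJ

ΔH = −9812 kJ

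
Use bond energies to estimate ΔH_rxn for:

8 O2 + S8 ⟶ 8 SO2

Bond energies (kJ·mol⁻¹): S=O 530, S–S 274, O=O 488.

Bonds broken (reactants):
  O=O: 8 × 488 = 3904
  S–S: 8 × 274 = 2192
  Σ(broken) = 6096 kJ
Bonds formed (products):
  S=O: 16 × 530 = 8480
  Σ(formed) = 8480 kJ
ΔH = Σ(broken) − Σ(formed) = 6096 − 8480 = −2384 kJ

ΔH ≈ −2384 kJ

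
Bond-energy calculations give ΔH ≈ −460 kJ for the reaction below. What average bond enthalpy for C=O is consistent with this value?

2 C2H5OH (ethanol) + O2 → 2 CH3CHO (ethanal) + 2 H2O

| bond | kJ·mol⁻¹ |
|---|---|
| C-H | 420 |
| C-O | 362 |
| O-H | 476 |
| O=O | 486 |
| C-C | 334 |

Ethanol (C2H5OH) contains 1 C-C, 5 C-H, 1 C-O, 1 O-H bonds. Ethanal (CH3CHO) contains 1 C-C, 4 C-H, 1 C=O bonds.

Let D be the C=O bond energy.
Σ(broken) = 2×334 + 10×420 + 2×362 + 2×476 + 1×486 = 7030
Σ(formed) = 2×334 + 8×420 + 2×D + 4×476 = 5932 + 2D
ΔH = Σ(broken) − Σ(formed) = (7030) − (5932 + 2D) = +1098 − 2D
Setting this equal to −460 kJ gives 2D = 1558, so D = 779 kJ/mol.

D(C=O) ≈ 779 kJ/mol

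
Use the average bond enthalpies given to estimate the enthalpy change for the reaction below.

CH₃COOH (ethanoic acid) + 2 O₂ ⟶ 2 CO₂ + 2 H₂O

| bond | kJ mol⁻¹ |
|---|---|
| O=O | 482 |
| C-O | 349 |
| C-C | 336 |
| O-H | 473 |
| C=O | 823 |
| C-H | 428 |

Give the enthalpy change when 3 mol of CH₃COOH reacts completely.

ΔH = −2865 kJ

Bonds broken (reactants):
  C-C: 1 × 336 = 336
  C-H: 3 × 428 = 1284
  C-O: 1 × 349 = 349
  C=O: 1 × 823 = 823
  O-H: 1 × 473 = 473
  O=O: 2 × 482 = 964
  Σ(broken) = 4229 kJ
Bonds formed (products):
  C=O: 4 × 823 = 3292
  O-H: 4 × 473 = 1892
  Σ(formed) = 5184 kJ
ΔH = Σ(broken) − Σ(formed) = 4229 − 5184 = −955 kJ
For 3× the reaction as written: 3 × (−955) = −2865 kJ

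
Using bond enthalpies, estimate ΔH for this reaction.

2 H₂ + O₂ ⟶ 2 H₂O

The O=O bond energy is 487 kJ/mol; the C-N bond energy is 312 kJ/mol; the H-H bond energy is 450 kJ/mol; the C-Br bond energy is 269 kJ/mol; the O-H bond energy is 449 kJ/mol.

ΔH ≈ −409 kJ

Bonds broken (reactants):
  H-H: 2 × 450 = 900
  O=O: 1 × 487 = 487
  Σ(broken) = 1387 kJ
Bonds formed (products):
  O-H: 4 × 449 = 1796
  Σ(formed) = 1796 kJ
ΔH = Σ(broken) − Σ(formed) = 1387 − 1796 = −409 kJ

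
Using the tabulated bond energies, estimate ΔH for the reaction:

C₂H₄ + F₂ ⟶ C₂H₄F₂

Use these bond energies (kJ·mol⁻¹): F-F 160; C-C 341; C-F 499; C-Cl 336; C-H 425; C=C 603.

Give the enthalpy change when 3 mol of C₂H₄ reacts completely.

Bonds broken (reactants):
  C-H: 4 × 425 = 1700
  C=C: 1 × 603 = 603
  F-F: 1 × 160 = 160
  Σ(broken) = 2463 kJ
Bonds formed (products):
  C-C: 1 × 341 = 341
  C-F: 2 × 499 = 998
  C-H: 4 × 425 = 1700
  Σ(formed) = 3039 kJ
ΔH = Σ(broken) − Σ(formed) = 2463 − 3039 = −576 kJ
For 3× the reaction as written: 3 × (−576) = −1728 kJ

ΔH = −1728 kJ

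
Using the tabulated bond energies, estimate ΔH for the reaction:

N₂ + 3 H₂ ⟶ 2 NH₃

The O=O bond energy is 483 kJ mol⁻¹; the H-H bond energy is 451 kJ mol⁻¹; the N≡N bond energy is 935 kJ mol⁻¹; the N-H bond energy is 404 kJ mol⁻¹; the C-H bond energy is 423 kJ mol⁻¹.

Bonds broken (reactants):
  H-H: 3 × 451 = 1353
  N≡N: 1 × 935 = 935
  Σ(broken) = 2288 kJ
Bonds formed (products):
  N-H: 6 × 404 = 2424
  Σ(formed) = 2424 kJ
ΔH = Σ(broken) − Σ(formed) = 2288 − 2424 = −136 kJ

ΔH ≈ −136 kJ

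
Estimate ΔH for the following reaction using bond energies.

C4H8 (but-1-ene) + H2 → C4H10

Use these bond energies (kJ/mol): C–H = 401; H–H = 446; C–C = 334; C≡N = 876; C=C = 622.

ΔH ≈ −68 kJ

Bonds broken (reactants):
  C–C: 2 × 334 = 668
  C–H: 8 × 401 = 3208
  C=C: 1 × 622 = 622
  H–H: 1 × 446 = 446
  Σ(broken) = 4944 kJ
Bonds formed (products):
  C–C: 3 × 334 = 1002
  C–H: 10 × 401 = 4010
  Σ(formed) = 5012 kJ
ΔH = Σ(broken) − Σ(formed) = 4944 − 5012 = −68 kJ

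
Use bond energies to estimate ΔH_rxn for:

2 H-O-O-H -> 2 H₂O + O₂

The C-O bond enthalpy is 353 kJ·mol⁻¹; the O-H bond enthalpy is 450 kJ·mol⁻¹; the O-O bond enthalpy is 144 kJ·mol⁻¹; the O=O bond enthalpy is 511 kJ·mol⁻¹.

ΔH ≈ −223 kJ

Bonds broken (reactants):
  O-H: 4 × 450 = 1800
  O-O: 2 × 144 = 288
  Σ(broken) = 2088 kJ
Bonds formed (products):
  O-H: 4 × 450 = 1800
  O=O: 1 × 511 = 511
  Σ(formed) = 2311 kJ
ΔH = Σ(broken) − Σ(formed) = 2088 − 2311 = −223 kJ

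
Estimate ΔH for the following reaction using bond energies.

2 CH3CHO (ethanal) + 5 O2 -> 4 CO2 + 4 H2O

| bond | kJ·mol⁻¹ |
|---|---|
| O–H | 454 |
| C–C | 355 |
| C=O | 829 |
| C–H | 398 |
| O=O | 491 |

ΔH ≈ −2257 kJ

Bonds broken (reactants):
  C–C: 2 × 355 = 710
  C–H: 8 × 398 = 3184
  C=O: 2 × 829 = 1658
  O=O: 5 × 491 = 2455
  Σ(broken) = 8007 kJ
Bonds formed (products):
  C=O: 8 × 829 = 6632
  O–H: 8 × 454 = 3632
  Σ(formed) = 10264 kJ
ΔH = Σ(broken) − Σ(formed) = 8007 − 10264 = −2257 kJ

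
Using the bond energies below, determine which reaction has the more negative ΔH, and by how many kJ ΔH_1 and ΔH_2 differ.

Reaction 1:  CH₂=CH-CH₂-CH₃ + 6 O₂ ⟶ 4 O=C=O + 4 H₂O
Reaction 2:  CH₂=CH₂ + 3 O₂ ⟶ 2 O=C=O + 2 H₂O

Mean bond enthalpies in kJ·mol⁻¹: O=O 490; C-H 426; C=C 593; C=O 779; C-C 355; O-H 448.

Reaction 1:
  Bonds broken (reactants):
    C-C: 2 × 355 = 710
    C-H: 8 × 426 = 3408
    C=C: 1 × 593 = 593
    O=O: 6 × 490 = 2940
    Σ(broken) = 7651 kJ
  Bonds formed (products):
    C=O: 8 × 779 = 6232
    O-H: 8 × 448 = 3584
    Σ(formed) = 9816 kJ
  ΔH_1 = 7651 − 9816 = −2165 kJ
Reaction 2:
  Bonds broken (reactants):
    C-H: 4 × 426 = 1704
    C=C: 1 × 593 = 593
    O=O: 3 × 490 = 1470
    Σ(broken) = 3767 kJ
  Bonds formed (products):
    C=O: 4 × 779 = 3116
    O-H: 4 × 448 = 1792
    Σ(formed) = 4908 kJ
  ΔH_2 = 3767 − 4908 = −1141 kJ
ΔH_1 − ΔH_2 = −1024 kJ, so reaction 1 has the more negative ΔH; |ΔH_1 − ΔH_2| = 1024 kJ.

Reaction 1, by 1024 kJ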